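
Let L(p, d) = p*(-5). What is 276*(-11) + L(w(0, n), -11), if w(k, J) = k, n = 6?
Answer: -3036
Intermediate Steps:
L(p, d) = -5*p
276*(-11) + L(w(0, n), -11) = 276*(-11) - 5*0 = -3036 + 0 = -3036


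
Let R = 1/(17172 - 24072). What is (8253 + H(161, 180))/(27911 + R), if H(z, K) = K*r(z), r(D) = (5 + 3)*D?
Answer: 1656641700/192585899 ≈ 8.6021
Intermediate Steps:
r(D) = 8*D
R = -1/6900 (R = 1/(-6900) = -1/6900 ≈ -0.00014493)
H(z, K) = 8*K*z (H(z, K) = K*(8*z) = 8*K*z)
(8253 + H(161, 180))/(27911 + R) = (8253 + 8*180*161)/(27911 - 1/6900) = (8253 + 231840)/(192585899/6900) = 240093*(6900/192585899) = 1656641700/192585899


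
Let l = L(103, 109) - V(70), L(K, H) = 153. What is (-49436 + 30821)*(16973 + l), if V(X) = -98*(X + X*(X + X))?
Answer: -18324345390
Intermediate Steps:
V(X) = -196*X² - 98*X (V(X) = -98*(X + X*(2*X)) = -98*(X + 2*X²) = -196*X² - 98*X)
l = 967413 (l = 153 - (-98)*70*(1 + 2*70) = 153 - (-98)*70*(1 + 140) = 153 - (-98)*70*141 = 153 - 1*(-967260) = 153 + 967260 = 967413)
(-49436 + 30821)*(16973 + l) = (-49436 + 30821)*(16973 + 967413) = -18615*984386 = -18324345390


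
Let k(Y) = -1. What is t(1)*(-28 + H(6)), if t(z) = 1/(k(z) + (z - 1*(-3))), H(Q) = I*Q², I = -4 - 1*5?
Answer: -352/3 ≈ -117.33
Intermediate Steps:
I = -9 (I = -4 - 5 = -9)
H(Q) = -9*Q²
t(z) = 1/(2 + z) (t(z) = 1/(-1 + (z - 1*(-3))) = 1/(-1 + (z + 3)) = 1/(-1 + (3 + z)) = 1/(2 + z))
t(1)*(-28 + H(6)) = (-28 - 9*6²)/(2 + 1) = (-28 - 9*36)/3 = (-28 - 324)/3 = (⅓)*(-352) = -352/3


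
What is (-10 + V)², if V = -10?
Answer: 400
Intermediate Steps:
(-10 + V)² = (-10 - 10)² = (-20)² = 400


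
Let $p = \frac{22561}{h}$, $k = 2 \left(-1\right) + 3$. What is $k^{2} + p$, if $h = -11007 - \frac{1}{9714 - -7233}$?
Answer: $- \frac{195805637}{186535630} \approx -1.0497$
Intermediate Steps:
$k = 1$ ($k = -2 + 3 = 1$)
$h = - \frac{186535630}{16947}$ ($h = -11007 - \frac{1}{9714 + 7233} = -11007 - \frac{1}{16947} = - \frac{186535630}{16947} \approx -11007.0$)
$p = - \frac{382341267}{186535630}$ ($p = \frac{22561}{- \frac{186535630}{16947}} = 22561 \left(- \frac{16947}{186535630}\right) = - \frac{382341267}{186535630} \approx -2.0497$)
$k^{2} + p = 1^{2} - \frac{382341267}{186535630} = 1 - \frac{382341267}{186535630} = - \frac{195805637}{186535630}$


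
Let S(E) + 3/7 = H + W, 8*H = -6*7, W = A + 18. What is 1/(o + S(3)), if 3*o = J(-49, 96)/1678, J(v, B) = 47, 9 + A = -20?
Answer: -70476/1174781 ≈ -0.059991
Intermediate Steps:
A = -29 (A = -9 - 20 = -29)
o = 47/5034 (o = (47/1678)/3 = (47*(1/1678))/3 = (⅓)*(47/1678) = 47/5034 ≈ 0.0093365)
W = -11 (W = -29 + 18 = -11)
H = -21/4 (H = (-6*7)/8 = (⅛)*(-42) = -21/4 ≈ -5.2500)
S(E) = -467/28 (S(E) = -3/7 + (-21/4 - 11) = -3/7 - 65/4 = -467/28)
1/(o + S(3)) = 1/(47/5034 - 467/28) = 1/(-1174781/70476) = -70476/1174781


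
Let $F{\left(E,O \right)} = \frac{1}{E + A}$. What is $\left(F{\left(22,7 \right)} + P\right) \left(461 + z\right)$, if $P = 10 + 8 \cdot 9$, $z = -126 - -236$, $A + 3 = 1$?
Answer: $\frac{937011}{20} \approx 46851.0$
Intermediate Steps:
$A = -2$ ($A = -3 + 1 = -2$)
$z = 110$ ($z = -126 + 236 = 110$)
$F{\left(E,O \right)} = \frac{1}{-2 + E}$ ($F{\left(E,O \right)} = \frac{1}{E - 2} = \frac{1}{-2 + E}$)
$P = 82$ ($P = 10 + 72 = 82$)
$\left(F{\left(22,7 \right)} + P\right) \left(461 + z\right) = \left(\frac{1}{-2 + 22} + 82\right) \left(461 + 110\right) = \left(\frac{1}{20} + 82\right) 571 = \frac{1641}{20} \cdot 571 = \frac{937011}{20}$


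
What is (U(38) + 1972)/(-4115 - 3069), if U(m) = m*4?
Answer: -531/1796 ≈ -0.29566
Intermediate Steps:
U(m) = 4*m
(U(38) + 1972)/(-4115 - 3069) = (4*38 + 1972)/(-4115 - 3069) = (152 + 1972)/(-7184) = 2124*(-1/7184) = -531/1796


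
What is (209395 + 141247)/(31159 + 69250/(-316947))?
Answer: 111134929974/9875682323 ≈ 11.253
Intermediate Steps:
(209395 + 141247)/(31159 + 69250/(-316947)) = 350642/(31159 + 69250*(-1/316947)) = 350642/(31159 - 69250/316947) = 350642/(9875682323/316947) = 350642*(316947/9875682323) = 111134929974/9875682323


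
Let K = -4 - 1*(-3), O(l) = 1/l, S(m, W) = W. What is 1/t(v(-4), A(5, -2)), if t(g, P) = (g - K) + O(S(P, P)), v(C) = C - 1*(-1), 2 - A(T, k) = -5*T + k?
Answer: -29/57 ≈ -0.50877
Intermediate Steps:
A(T, k) = 2 - k + 5*T (A(T, k) = 2 - (-5*T + k) = 2 - (k - 5*T) = 2 + (-k + 5*T) = 2 - k + 5*T)
K = -1 (K = -4 + 3 = -1)
v(C) = 1 + C (v(C) = C + 1 = 1 + C)
t(g, P) = 1 + g + 1/P (t(g, P) = (g - 1*(-1)) + 1/P = (g + 1) + 1/P = (1 + g) + 1/P = 1 + g + 1/P)
1/t(v(-4), A(5, -2)) = 1/(1 + (1 - 4) + 1/(2 - 1*(-2) + 5*5)) = 1/(1 - 3 + 1/(2 + 2 + 25)) = 1/(1 - 3 + 1/29) = 1/(-57/29) = -29/57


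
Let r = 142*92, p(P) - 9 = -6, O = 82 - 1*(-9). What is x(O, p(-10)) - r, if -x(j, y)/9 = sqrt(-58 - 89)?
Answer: -13064 - 63*I*sqrt(3) ≈ -13064.0 - 109.12*I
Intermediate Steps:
O = 91 (O = 82 + 9 = 91)
p(P) = 3 (p(P) = 9 - 6 = 3)
r = 13064
x(j, y) = -63*I*sqrt(3) (x(j, y) = -9*sqrt(-58 - 89) = -63*I*sqrt(3))
x(O, p(-10)) - r = -63*I*sqrt(3) - 1*13064 = -63*I*sqrt(3) - 13064 = -13064 - 63*I*sqrt(3)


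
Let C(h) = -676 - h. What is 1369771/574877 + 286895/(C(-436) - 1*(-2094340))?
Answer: 606673357603/240769985140 ≈ 2.5197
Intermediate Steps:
1369771/574877 + 286895/(C(-436) - 1*(-2094340)) = 1369771/574877 + 286895/((-676 - 1*(-436)) - 1*(-2094340)) = 1369771*(1/574877) + 286895/((-676 + 436) + 2094340) = 1369771/574877 + 286895/(-240 + 2094340) = 1369771/574877 + 286895/2094100 = 1369771/574877 + 286895*(1/2094100) = 1369771/574877 + 57379/418820 = 606673357603/240769985140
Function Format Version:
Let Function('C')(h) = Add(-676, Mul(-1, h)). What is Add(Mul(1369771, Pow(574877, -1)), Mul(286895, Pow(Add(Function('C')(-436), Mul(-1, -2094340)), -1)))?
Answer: Rational(606673357603, 240769985140) ≈ 2.5197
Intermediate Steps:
Add(Mul(1369771, Pow(574877, -1)), Mul(286895, Pow(Add(Function('C')(-436), Mul(-1, -2094340)), -1))) = Add(Mul(1369771, Pow(574877, -1)), Mul(286895, Pow(Add(Add(-676, Mul(-1, -436)), Mul(-1, -2094340)), -1))) = Add(Mul(1369771, Rational(1, 574877)), Mul(286895, Pow(Add(Add(-676, 436), 2094340), -1))) = Add(Rational(1369771, 574877), Mul(286895, Pow(Add(-240, 2094340), -1))) = Add(Rational(1369771, 574877), Mul(286895, Pow(2094100, -1))) = Add(Rational(1369771, 574877), Mul(286895, Rational(1, 2094100))) = Add(Rational(1369771, 574877), Rational(57379, 418820)) = Rational(606673357603, 240769985140)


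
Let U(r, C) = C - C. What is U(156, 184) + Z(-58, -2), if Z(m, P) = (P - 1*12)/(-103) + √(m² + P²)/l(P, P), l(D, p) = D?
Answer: 14/103 - √842 ≈ -28.881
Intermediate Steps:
U(r, C) = 0
Z(m, P) = 12/103 - P/103 + √(P² + m²)/P (Z(m, P) = (P - 1*12)/(-103) + √(m² + P²)/P = (P - 12)*(-1/103) + √(P² + m²)/P = (-12 + P)*(-1/103) + √(P² + m²)/P = (12/103 - P/103) + √(P² + m²)/P = 12/103 - P/103 + √(P² + m²)/P)
U(156, 184) + Z(-58, -2) = 0 + (√((-2)² + (-58)²) + (1/103)*(-2)*(12 - 1*(-2)))/(-2) = 0 - (√(4 + 3364) + (1/103)*(-2)*(12 + 2))/2 = 0 - (√3368 + (1/103)*(-2)*14)/2 = 0 - (2*√842 - 28/103)/2 = 0 - (-28/103 + 2*√842)/2 = 0 + (14/103 - √842) = 14/103 - √842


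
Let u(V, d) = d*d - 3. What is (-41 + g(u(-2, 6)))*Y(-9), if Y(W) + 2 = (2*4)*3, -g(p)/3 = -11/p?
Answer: -880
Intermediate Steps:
u(V, d) = -3 + d**2 (u(V, d) = d**2 - 3 = -3 + d**2)
g(p) = 33/p (g(p) = -(-33)/p = 33/p)
Y(W) = 22 (Y(W) = -2 + (2*4)*3 = -2 + 8*3 = -2 + 24 = 22)
(-41 + g(u(-2, 6)))*Y(-9) = (-41 + 33/(-3 + 6**2))*22 = (-41 + 33/(-3 + 36))*22 = (-41 + 33/33)*22 = (-41 + 33*(1/33))*22 = (-41 + 1)*22 = -40*22 = -880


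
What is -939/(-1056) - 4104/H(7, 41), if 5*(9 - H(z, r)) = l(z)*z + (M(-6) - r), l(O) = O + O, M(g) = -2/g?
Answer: 21680701/13024 ≈ 1664.7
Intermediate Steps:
l(O) = 2*O
H(z, r) = 134/15 - 2*z**2/5 + r/5 (H(z, r) = 9 - ((2*z)*z + (-2/(-6) - r))/5 = 9 - (2*z**2 + (-2*(-1/6) - r))/5 = 9 - (2*z**2 + (1/3 - r))/5 = 9 - (1/3 - r + 2*z**2)/5 = 9 + (-1/15 - 2*z**2/5 + r/5) = 134/15 - 2*z**2/5 + r/5)
-939/(-1056) - 4104/H(7, 41) = -939/(-1056) - 4104/(134/15 - 2/5*7**2 + (1/5)*41) = -939*(-1/1056) - 4104/(134/15 - 2/5*49 + 41/5) = 313/352 - 4104/(134/15 - 98/5 + 41/5) = 313/352 - 4104/(-37/15) = 313/352 - 4104*(-15/37) = 313/352 + 61560/37 = 21680701/13024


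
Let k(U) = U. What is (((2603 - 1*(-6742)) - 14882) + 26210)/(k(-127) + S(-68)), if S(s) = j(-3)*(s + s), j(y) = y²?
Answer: -20673/1351 ≈ -15.302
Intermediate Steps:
S(s) = 18*s (S(s) = (-3)²*(s + s) = 9*(2*s) = 18*s)
(((2603 - 1*(-6742)) - 14882) + 26210)/(k(-127) + S(-68)) = (((2603 - 1*(-6742)) - 14882) + 26210)/(-127 + 18*(-68)) = (((2603 + 6742) - 14882) + 26210)/(-127 - 1224) = ((9345 - 14882) + 26210)/(-1351) = (-5537 + 26210)*(-1/1351) = 20673*(-1/1351) = -20673/1351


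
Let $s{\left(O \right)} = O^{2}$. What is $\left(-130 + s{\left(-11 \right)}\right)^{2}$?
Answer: $81$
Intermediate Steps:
$\left(-130 + s{\left(-11 \right)}\right)^{2} = \left(-130 + \left(-11\right)^{2}\right)^{2} = \left(-130 + 121\right)^{2} = \left(-9\right)^{2} = 81$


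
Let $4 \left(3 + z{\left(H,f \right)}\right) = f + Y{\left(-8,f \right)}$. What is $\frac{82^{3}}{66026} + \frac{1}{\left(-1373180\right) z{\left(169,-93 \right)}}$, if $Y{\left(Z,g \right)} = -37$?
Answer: $\frac{13439013339773}{1609314092570} \approx 8.3508$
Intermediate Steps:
$z{\left(H,f \right)} = - \frac{49}{4} + \frac{f}{4}$ ($z{\left(H,f \right)} = -3 + \frac{f - 37}{4} = -3 + \frac{-37 + f}{4} = -3 + \left(- \frac{37}{4} + \frac{f}{4}\right) = - \frac{49}{4} + \frac{f}{4}$)
$\frac{82^{3}}{66026} + \frac{1}{\left(-1373180\right) z{\left(169,-93 \right)}} = \frac{82^{3}}{66026} + \frac{1}{\left(-1373180\right) \left(- \frac{49}{4} + \frac{1}{4} \left(-93\right)\right)} = 551368 \cdot \frac{1}{66026} - \frac{1}{1373180 \left(- \frac{49}{4} - \frac{93}{4}\right)} = \frac{275684}{33013} - \frac{1}{1373180 \left(- \frac{71}{2}\right)} = \frac{275684}{33013} - - \frac{1}{48747890} = \frac{275684}{33013} + \frac{1}{48747890} = \frac{13439013339773}{1609314092570}$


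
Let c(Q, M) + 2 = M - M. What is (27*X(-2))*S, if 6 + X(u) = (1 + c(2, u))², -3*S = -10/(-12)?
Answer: 75/2 ≈ 37.500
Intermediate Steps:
c(Q, M) = -2 (c(Q, M) = -2 + (M - M) = -2 + 0 = -2)
S = -5/18 (S = -(-10)/(3*(-12)) = -(-10)*(-1)/(3*12) = -⅓*⅚ = -5/18 ≈ -0.27778)
X(u) = -5 (X(u) = -6 + (1 - 2)² = -6 + (-1)² = -6 + 1 = -5)
(27*X(-2))*S = (27*(-5))*(-5/18) = -135*(-5/18) = 75/2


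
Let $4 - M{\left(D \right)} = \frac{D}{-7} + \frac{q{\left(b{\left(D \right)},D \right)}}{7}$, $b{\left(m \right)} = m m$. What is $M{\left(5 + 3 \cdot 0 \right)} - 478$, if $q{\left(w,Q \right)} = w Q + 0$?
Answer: $- \frac{3438}{7} \approx -491.14$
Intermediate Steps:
$b{\left(m \right)} = m^{2}$
$q{\left(w,Q \right)} = Q w$ ($q{\left(w,Q \right)} = Q w + 0 = Q w$)
$M{\left(D \right)} = 4 - \frac{D^{3}}{7} + \frac{D}{7}$ ($M{\left(D \right)} = 4 - \left(\frac{D}{-7} + \frac{D D^{2}}{7}\right) = 4 - \left(D \left(- \frac{1}{7}\right) + D^{3} \cdot \frac{1}{7}\right) = 4 - \left(- \frac{D}{7} + \frac{D^{3}}{7}\right) = 4 - \frac{D^{3}}{7} + \frac{D}{7}$)
$M{\left(5 + 3 \cdot 0 \right)} - 478 = \left(4 - \frac{\left(5 + 3 \cdot 0\right)^{3}}{7} + \frac{5 + 3 \cdot 0}{7}\right) - 478 = \left(4 - \frac{\left(5 + 0\right)^{3}}{7} + \frac{5 + 0}{7}\right) - 478 = \left(4 - \frac{5^{3}}{7} + \frac{1}{7} \cdot 5\right) - 478 = \left(4 - \frac{125}{7} + \frac{5}{7}\right) - 478 = - \frac{92}{7} - 478 = - \frac{3438}{7}$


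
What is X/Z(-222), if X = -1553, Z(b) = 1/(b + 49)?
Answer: 268669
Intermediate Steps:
Z(b) = 1/(49 + b)
X/Z(-222) = -1553/(1/(49 - 222)) = -1553/(1/(-173)) = -1553/(-1/173) = -1553*(-173) = 268669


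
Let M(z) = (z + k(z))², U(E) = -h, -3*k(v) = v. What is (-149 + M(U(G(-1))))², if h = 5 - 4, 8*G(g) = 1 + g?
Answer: 1787569/81 ≈ 22069.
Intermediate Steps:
G(g) = ⅛ + g/8 (G(g) = (1 + g)/8 = ⅛ + g/8)
k(v) = -v/3
h = 1
U(E) = -1 (U(E) = -1*1 = -1)
M(z) = 4*z²/9 (M(z) = (z - z/3)² = (2*z/3)² = 4*z²/9)
(-149 + M(U(G(-1))))² = (-149 + (4/9)*(-1)²)² = (-149 + (4/9)*1)² = (-149 + 4/9)² = (-1337/9)² = 1787569/81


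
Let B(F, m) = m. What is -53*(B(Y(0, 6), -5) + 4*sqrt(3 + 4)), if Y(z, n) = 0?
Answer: 265 - 212*sqrt(7) ≈ -295.90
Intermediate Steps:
-53*(B(Y(0, 6), -5) + 4*sqrt(3 + 4)) = -53*(-5 + 4*sqrt(3 + 4)) = -53*(-5 + 4*sqrt(7)) = 265 - 212*sqrt(7)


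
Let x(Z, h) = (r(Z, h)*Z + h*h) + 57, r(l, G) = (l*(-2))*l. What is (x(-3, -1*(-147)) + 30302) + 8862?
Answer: 60884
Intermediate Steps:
r(l, G) = -2*l² (r(l, G) = (-2*l)*l = -2*l²)
x(Z, h) = 57 + h² - 2*Z³ (x(Z, h) = ((-2*Z²)*Z + h*h) + 57 = (-2*Z³ + h²) + 57 = (h² - 2*Z³) + 57 = 57 + h² - 2*Z³)
(x(-3, -1*(-147)) + 30302) + 8862 = ((57 + (-1*(-147))² - 2*(-3)³) + 30302) + 8862 = ((57 + 147² - 2*(-27)) + 30302) + 8862 = ((57 + 21609 + 54) + 30302) + 8862 = (21720 + 30302) + 8862 = 52022 + 8862 = 60884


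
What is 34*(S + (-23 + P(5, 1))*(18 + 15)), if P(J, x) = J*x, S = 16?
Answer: -19652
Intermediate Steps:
34*(S + (-23 + P(5, 1))*(18 + 15)) = 34*(16 + (-23 + 5*1)*(18 + 15)) = 34*(16 + (-23 + 5)*33) = 34*(16 - 18*33) = 34*(16 - 594) = 34*(-578) = -19652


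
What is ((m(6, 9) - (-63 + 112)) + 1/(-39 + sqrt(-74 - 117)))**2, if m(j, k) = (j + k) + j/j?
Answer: (85008*sqrt(191) + 1450945*I)/(2*(39*sqrt(191) + 665*I)) ≈ 1090.5 + 0.53316*I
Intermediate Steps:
m(j, k) = 1 + j + k (m(j, k) = (j + k) + 1 = 1 + j + k)
((m(6, 9) - (-63 + 112)) + 1/(-39 + sqrt(-74 - 117)))**2 = (((1 + 6 + 9) - (-63 + 112)) + 1/(-39 + sqrt(-74 - 117)))**2 = ((16 - 1*49) + 1/(-39 + sqrt(-191)))**2 = ((16 - 49) + 1/(-39 + I*sqrt(191)))**2 = (-33 + 1/(-39 + I*sqrt(191)))**2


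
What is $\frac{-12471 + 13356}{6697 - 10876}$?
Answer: $- \frac{295}{1393} \approx -0.21177$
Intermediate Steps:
$\frac{-12471 + 13356}{6697 - 10876} = \frac{885}{-4179} = 885 \left(- \frac{1}{4179}\right) = - \frac{295}{1393}$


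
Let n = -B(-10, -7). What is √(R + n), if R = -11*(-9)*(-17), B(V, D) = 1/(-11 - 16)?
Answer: 8*I*√2130/9 ≈ 41.024*I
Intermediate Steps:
B(V, D) = -1/27 (B(V, D) = 1/(-27) = -1/27)
n = 1/27 (n = -1*(-1/27) = 1/27 ≈ 0.037037)
R = -1683 (R = 99*(-17) = -1683)
√(R + n) = √(-1683 + 1/27) = √(-45440/27) = 8*I*√2130/9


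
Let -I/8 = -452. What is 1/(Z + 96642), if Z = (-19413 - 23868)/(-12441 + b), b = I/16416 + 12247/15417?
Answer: 134961401/13043409271011 ≈ 1.0347e-5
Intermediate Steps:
I = 3616 (I = -8*(-452) = 3616)
b = 11008/10849 (b = 3616/16416 + 12247/15417 = 3616*(1/16416) + 12247*(1/15417) = 113/513 + 12247/15417 = 11008/10849 ≈ 1.0147)
Z = 469555569/134961401 (Z = (-19413 - 23868)/(-12441 + 11008/10849) = -43281/(-134961401/10849) = -43281*(-10849/134961401) = 469555569/134961401 ≈ 3.4792)
1/(Z + 96642) = 1/(469555569/134961401 + 96642) = 1/(13043409271011/134961401) = 134961401/13043409271011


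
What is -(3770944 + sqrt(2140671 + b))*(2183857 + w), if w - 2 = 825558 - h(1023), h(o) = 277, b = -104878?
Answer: -11347298428160 - 3009140*sqrt(2035793) ≈ -1.1352e+13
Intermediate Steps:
w = 825283 (w = 2 + (825558 - 1*277) = 2 + (825558 - 277) = 2 + 825281 = 825283)
-(3770944 + sqrt(2140671 + b))*(2183857 + w) = -(3770944 + sqrt(2140671 - 104878))*(2183857 + 825283) = -(3770944 + sqrt(2035793))*3009140 = -(11347298428160 + 3009140*sqrt(2035793)) = -11347298428160 - 3009140*sqrt(2035793)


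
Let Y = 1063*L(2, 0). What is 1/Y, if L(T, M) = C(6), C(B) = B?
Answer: 1/6378 ≈ 0.00015679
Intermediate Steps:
L(T, M) = 6
Y = 6378 (Y = 1063*6 = 6378)
1/Y = 1/6378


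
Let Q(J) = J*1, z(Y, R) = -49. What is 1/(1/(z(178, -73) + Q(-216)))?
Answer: -265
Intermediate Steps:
Q(J) = J
1/(1/(z(178, -73) + Q(-216))) = 1/(1/(-49 - 216)) = 1/(1/(-265)) = 1/(-1/265) = -265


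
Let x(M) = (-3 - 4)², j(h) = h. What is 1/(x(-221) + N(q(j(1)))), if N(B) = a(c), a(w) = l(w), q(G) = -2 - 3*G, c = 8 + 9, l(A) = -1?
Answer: 1/48 ≈ 0.020833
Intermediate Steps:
c = 17
a(w) = -1
N(B) = -1
x(M) = 49 (x(M) = (-7)² = 49)
1/(x(-221) + N(q(j(1)))) = 1/(49 - 1) = 1/48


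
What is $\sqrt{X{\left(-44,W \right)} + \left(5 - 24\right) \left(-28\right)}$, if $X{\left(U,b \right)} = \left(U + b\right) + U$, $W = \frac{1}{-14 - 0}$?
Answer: $\frac{\sqrt{87010}}{14} \approx 21.07$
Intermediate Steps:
$W = - \frac{1}{14}$ ($W = \frac{1}{-14 + \left(-6 + 6\right)} = \frac{1}{-14 + 0} = \frac{1}{-14} = - \frac{1}{14} \approx -0.071429$)
$X{\left(U,b \right)} = b + 2 U$
$\sqrt{X{\left(-44,W \right)} + \left(5 - 24\right) \left(-28\right)} = \sqrt{\left(- \frac{1}{14} + 2 \left(-44\right)\right) + \left(5 - 24\right) \left(-28\right)} = \sqrt{\left(- \frac{1}{14} - 88\right) - -532} = \sqrt{- \frac{1233}{14} + 532} = \sqrt{\frac{6215}{14}} = \frac{\sqrt{87010}}{14}$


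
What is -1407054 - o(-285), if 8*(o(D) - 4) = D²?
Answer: -11337689/8 ≈ -1.4172e+6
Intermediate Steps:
o(D) = 4 + D²/8
-1407054 - o(-285) = -1407054 - (4 + (⅛)*(-285)²) = -1407054 - (4 + (⅛)*81225) = -1407054 - (4 + 81225/8) = -1407054 - 1*81257/8 = -1407054 - 81257/8 = -11337689/8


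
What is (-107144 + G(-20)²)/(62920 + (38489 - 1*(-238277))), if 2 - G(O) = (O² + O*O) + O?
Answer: 249070/169843 ≈ 1.4665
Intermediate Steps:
G(O) = 2 - O - 2*O² (G(O) = 2 - ((O² + O*O) + O) = 2 - ((O² + O²) + O) = 2 - (2*O² + O) = 2 - (O + 2*O²) = 2 + (-O - 2*O²) = 2 - O - 2*O²)
(-107144 + G(-20)²)/(62920 + (38489 - 1*(-238277))) = (-107144 + (2 - 1*(-20) - 2*(-20)²)²)/(62920 + (38489 - 1*(-238277))) = (-107144 + (2 + 20 - 2*400)²)/(62920 + (38489 + 238277)) = (-107144 + (2 + 20 - 800)²)/(62920 + 276766) = (-107144 + (-778)²)/339686 = (-107144 + 605284)*(1/339686) = 498140*(1/339686) = 249070/169843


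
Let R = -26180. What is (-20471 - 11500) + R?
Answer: -58151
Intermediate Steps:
(-20471 - 11500) + R = (-20471 - 11500) - 26180 = -31971 - 26180 = -58151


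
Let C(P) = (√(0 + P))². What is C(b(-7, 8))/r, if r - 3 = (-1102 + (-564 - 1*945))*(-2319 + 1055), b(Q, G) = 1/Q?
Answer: -1/23102149 ≈ -4.3286e-8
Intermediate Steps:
r = 3300307 (r = 3 + (-1102 + (-564 - 1*945))*(-2319 + 1055) = 3 + (-1102 + (-564 - 945))*(-1264) = 3 + (-1102 - 1509)*(-1264) = 3 - 2611*(-1264) = 3 + 3300304 = 3300307)
C(P) = P (C(P) = (√P)² = P)
C(b(-7, 8))/r = 1/(-7*3300307) = -⅐*1/3300307 = -1/23102149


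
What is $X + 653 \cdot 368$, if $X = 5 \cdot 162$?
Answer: $241114$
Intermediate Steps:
$X = 810$
$X + 653 \cdot 368 = 810 + 653 \cdot 368 = 810 + 240304 = 241114$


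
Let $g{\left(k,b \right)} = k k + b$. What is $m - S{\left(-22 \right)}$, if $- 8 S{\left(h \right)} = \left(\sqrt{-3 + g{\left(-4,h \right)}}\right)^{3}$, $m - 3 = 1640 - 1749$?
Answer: $-106 - \frac{27 i}{8} \approx -106.0 - 3.375 i$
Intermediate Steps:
$m = -106$ ($m = 3 + \left(1640 - 1749\right) = 3 - 109 = -106$)
$g{\left(k,b \right)} = b + k^{2}$ ($g{\left(k,b \right)} = k^{2} + b = b + k^{2}$)
$S{\left(h \right)} = - \frac{\left(13 + h\right)^{\frac{3}{2}}}{8}$ ($S{\left(h \right)} = - \frac{\left(\sqrt{-3 + \left(h + \left(-4\right)^{2}\right)}\right)^{3}}{8} = - \frac{\left(\sqrt{-3 + \left(h + 16\right)}\right)^{3}}{8} = - \frac{\left(\sqrt{-3 + \left(16 + h\right)}\right)^{3}}{8} = - \frac{\left(\sqrt{13 + h}\right)^{3}}{8} = - \frac{\left(13 + h\right)^{\frac{3}{2}}}{8}$)
$m - S{\left(-22 \right)} = -106 - - \frac{\left(13 - 22\right)^{\frac{3}{2}}}{8} = -106 - - \frac{\left(-9\right)^{\frac{3}{2}}}{8} = -106 - - \frac{\left(-27\right) i}{8} = -106 - \frac{27 i}{8}$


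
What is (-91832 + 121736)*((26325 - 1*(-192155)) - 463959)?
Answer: -7340804016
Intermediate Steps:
(-91832 + 121736)*((26325 - 1*(-192155)) - 463959) = 29904*((26325 + 192155) - 463959) = 29904*(218480 - 463959) = 29904*(-245479) = -7340804016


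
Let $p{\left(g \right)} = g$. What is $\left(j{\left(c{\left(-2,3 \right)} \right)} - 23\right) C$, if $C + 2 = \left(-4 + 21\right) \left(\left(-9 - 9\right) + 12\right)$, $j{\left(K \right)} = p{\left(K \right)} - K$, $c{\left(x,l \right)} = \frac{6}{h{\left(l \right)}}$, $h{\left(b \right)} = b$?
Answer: $2392$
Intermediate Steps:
$c{\left(x,l \right)} = \frac{6}{l}$
$j{\left(K \right)} = 0$ ($j{\left(K \right)} = K - K = 0$)
$C = -104$ ($C = -2 + \left(-4 + 21\right) \left(\left(-9 - 9\right) + 12\right) = -2 + 17 \left(\left(-9 - 9\right) + 12\right) = -2 + 17 \left(-18 + 12\right) = -2 + 17 \left(-6\right) = -2 - 102 = -104$)
$\left(j{\left(c{\left(-2,3 \right)} \right)} - 23\right) C = \left(0 - 23\right) \left(-104\right) = \left(-23\right) \left(-104\right) = 2392$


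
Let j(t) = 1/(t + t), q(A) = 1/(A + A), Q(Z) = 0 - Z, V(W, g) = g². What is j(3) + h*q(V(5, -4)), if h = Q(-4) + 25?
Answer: 103/96 ≈ 1.0729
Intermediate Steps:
Q(Z) = -Z
q(A) = 1/(2*A)
j(t) = 1/(2*t)
h = 29 (h = -1*(-4) + 25 = 4 + 25 = 29)
j(3) + h*q(V(5, -4)) = (½)/3 + 29*(1/(2*((-4)²))) = (½)*(⅓) + 29*((½)/16) = ⅙ + 29*((½)*(1/16)) = ⅙ + 29*(1/32) = ⅙ + 29/32 = 103/96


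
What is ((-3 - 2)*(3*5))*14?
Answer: -1050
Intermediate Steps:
((-3 - 2)*(3*5))*14 = -5*15*14 = -75*14 = -1050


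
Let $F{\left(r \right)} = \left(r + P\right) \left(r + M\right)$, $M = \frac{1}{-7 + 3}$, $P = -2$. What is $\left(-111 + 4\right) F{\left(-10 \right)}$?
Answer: $-13161$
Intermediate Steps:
$M = - \frac{1}{4}$ ($M = \frac{1}{-4} = - \frac{1}{4} \approx -0.25$)
$F{\left(r \right)} = \left(-2 + r\right) \left(- \frac{1}{4} + r\right)$ ($F{\left(r \right)} = \left(r - 2\right) \left(r - \frac{1}{4}\right) = \left(-2 + r\right) \left(- \frac{1}{4} + r\right)$)
$\left(-111 + 4\right) F{\left(-10 \right)} = \left(-111 + 4\right) \left(\frac{1}{2} + \left(-10\right)^{2} - - \frac{45}{2}\right) = - 107 \left(\frac{1}{2} + 100 + \frac{45}{2}\right) = \left(-107\right) 123 = -13161$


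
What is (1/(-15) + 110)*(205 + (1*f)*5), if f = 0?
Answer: 67609/3 ≈ 22536.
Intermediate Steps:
(1/(-15) + 110)*(205 + (1*f)*5) = (1/(-15) + 110)*(205 + (1*0)*5) = (-1/15 + 110)*(205 + 0*5) = 1649*(205 + 0)/15 = (1649/15)*205 = 67609/3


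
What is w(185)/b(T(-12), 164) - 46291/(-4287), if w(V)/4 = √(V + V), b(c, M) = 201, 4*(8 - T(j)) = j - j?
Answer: 46291/4287 + 4*√370/201 ≈ 11.181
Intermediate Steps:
T(j) = 8 (T(j) = 8 - (j - j)/4 = 8 - ¼*0 = 8 + 0 = 8)
w(V) = 4*√2*√V (w(V) = 4*√(V + V) = 4*√(2*V) = 4*(√2*√V) = 4*√2*√V)
w(185)/b(T(-12), 164) - 46291/(-4287) = (4*√2*√185)/201 - 46291/(-4287) = (4*√370)*(1/201) - 46291*(-1/4287) = 4*√370/201 + 46291/4287 = 46291/4287 + 4*√370/201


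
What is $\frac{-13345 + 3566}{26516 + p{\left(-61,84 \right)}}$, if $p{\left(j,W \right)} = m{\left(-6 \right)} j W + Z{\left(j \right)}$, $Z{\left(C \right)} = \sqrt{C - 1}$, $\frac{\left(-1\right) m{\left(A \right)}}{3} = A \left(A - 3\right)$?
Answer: $- \frac{4188365258}{366885206439} + \frac{9779 i \sqrt{62}}{733770412878} \approx -0.011416 + 1.0494 \cdot 10^{-7} i$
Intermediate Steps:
$m{\left(A \right)} = - 3 A \left(-3 + A\right)$ ($m{\left(A \right)} = - 3 A \left(A - 3\right) = - 3 A \left(-3 + A\right)$)
$Z{\left(C \right)} = \sqrt{-1 + C}$
$p{\left(j,W \right)} = \sqrt{-1 + j} - 162 W j$ ($p{\left(j,W \right)} = 3 \left(-6\right) \left(3 - -6\right) j W + \sqrt{-1 + j} = 3 \left(-6\right) \left(3 + 6\right) j W + \sqrt{-1 + j} = 3 \left(-6\right) 9 j W + \sqrt{-1 + j} = - 162 j W + \sqrt{-1 + j} = - 162 W j + \sqrt{-1 + j} = \sqrt{-1 + j} - 162 W j$)
$\frac{-13345 + 3566}{26516 + p{\left(-61,84 \right)}} = \frac{-13345 + 3566}{26516 + \left(\sqrt{-1 - 61} - 13608 \left(-61\right)\right)} = - \frac{9779}{26516 + \left(\sqrt{-62} + 830088\right)} = - \frac{9779}{26516 + \left(i \sqrt{62} + 830088\right)} = - \frac{9779}{26516 + \left(830088 + i \sqrt{62}\right)} = - \frac{9779}{856604 + i \sqrt{62}}$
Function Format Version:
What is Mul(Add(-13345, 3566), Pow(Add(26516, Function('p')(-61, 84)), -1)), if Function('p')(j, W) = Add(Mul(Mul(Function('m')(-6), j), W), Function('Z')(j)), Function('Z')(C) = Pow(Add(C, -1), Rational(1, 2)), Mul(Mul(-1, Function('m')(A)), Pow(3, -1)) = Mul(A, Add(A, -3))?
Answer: Add(Rational(-4188365258, 366885206439), Mul(Rational(9779, 733770412878), I, Pow(62, Rational(1, 2)))) ≈ Add(-0.011416, Mul(1.0494e-7, I))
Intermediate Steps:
Function('m')(A) = Mul(-3, A, Add(-3, A)) (Function('m')(A) = Mul(-3, Mul(A, Add(A, -3))) = Mul(-3, Mul(A, Add(-3, A))) = Mul(-3, A, Add(-3, A)))
Function('Z')(C) = Pow(Add(-1, C), Rational(1, 2))
Function('p')(j, W) = Add(Pow(Add(-1, j), Rational(1, 2)), Mul(-162, W, j)) (Function('p')(j, W) = Add(Mul(Mul(Mul(3, -6, Add(3, Mul(-1, -6))), j), W), Pow(Add(-1, j), Rational(1, 2))) = Add(Mul(Mul(Mul(3, -6, Add(3, 6)), j), W), Pow(Add(-1, j), Rational(1, 2))) = Add(Mul(Mul(Mul(3, -6, 9), j), W), Pow(Add(-1, j), Rational(1, 2))) = Add(Mul(Mul(-162, j), W), Pow(Add(-1, j), Rational(1, 2))) = Add(Mul(-162, W, j), Pow(Add(-1, j), Rational(1, 2))) = Add(Pow(Add(-1, j), Rational(1, 2)), Mul(-162, W, j)))
Mul(Add(-13345, 3566), Pow(Add(26516, Function('p')(-61, 84)), -1)) = Mul(Add(-13345, 3566), Pow(Add(26516, Add(Pow(Add(-1, -61), Rational(1, 2)), Mul(-162, 84, -61))), -1)) = Mul(-9779, Pow(Add(26516, Add(Pow(-62, Rational(1, 2)), 830088)), -1)) = Mul(-9779, Pow(Add(26516, Add(Mul(I, Pow(62, Rational(1, 2))), 830088)), -1)) = Mul(-9779, Pow(Add(26516, Add(830088, Mul(I, Pow(62, Rational(1, 2))))), -1)) = Mul(-9779, Pow(Add(856604, Mul(I, Pow(62, Rational(1, 2)))), -1))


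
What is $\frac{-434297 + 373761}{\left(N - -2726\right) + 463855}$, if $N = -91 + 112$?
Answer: $- \frac{30268}{233301} \approx -0.12974$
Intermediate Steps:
$N = 21$
$\frac{-434297 + 373761}{\left(N - -2726\right) + 463855} = \frac{-434297 + 373761}{\left(21 - -2726\right) + 463855} = - \frac{60536}{\left(21 + 2726\right) + 463855} = - \frac{60536}{2747 + 463855} = - \frac{60536}{466602} = \left(-60536\right) \frac{1}{466602} = - \frac{30268}{233301}$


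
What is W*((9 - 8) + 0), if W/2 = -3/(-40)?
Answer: 3/20 ≈ 0.15000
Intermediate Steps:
W = 3/20 (W = 2*(-3/(-40)) = 2*(-3*(-1/40)) = 2*(3/40) = 3/20 ≈ 0.15000)
W*((9 - 8) + 0) = 3*((9 - 8) + 0)/20 = 3*(1 + 0)/20 = (3/20)*1 = 3/20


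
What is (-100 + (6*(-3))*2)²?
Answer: 18496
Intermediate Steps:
(-100 + (6*(-3))*2)² = (-100 - 18*2)² = (-100 - 36)² = (-136)² = 18496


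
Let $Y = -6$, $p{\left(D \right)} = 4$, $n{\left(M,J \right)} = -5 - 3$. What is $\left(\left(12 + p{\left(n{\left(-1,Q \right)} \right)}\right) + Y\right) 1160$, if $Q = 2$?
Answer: $11600$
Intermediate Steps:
$n{\left(M,J \right)} = -8$ ($n{\left(M,J \right)} = -5 - 3 = -8$)
$\left(\left(12 + p{\left(n{\left(-1,Q \right)} \right)}\right) + Y\right) 1160 = \left(\left(12 + 4\right) - 6\right) 1160 = \left(16 - 6\right) 1160 = 10 \cdot 1160 = 11600$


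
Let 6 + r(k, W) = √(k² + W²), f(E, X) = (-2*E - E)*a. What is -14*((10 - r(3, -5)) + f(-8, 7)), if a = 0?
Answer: -224 + 14*√34 ≈ -142.37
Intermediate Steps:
f(E, X) = 0 (f(E, X) = (-2*E - E)*0 = -3*E*0 = 0)
r(k, W) = -6 + √(W² + k²) (r(k, W) = -6 + √(k² + W²) = -6 + √(W² + k²))
-14*((10 - r(3, -5)) + f(-8, 7)) = -14*((10 - (-6 + √((-5)² + 3²))) + 0) = -14*((10 - (-6 + √(25 + 9))) + 0) = -14*((10 - (-6 + √34)) + 0) = -14*((10 + (6 - √34)) + 0) = -14*((16 - √34) + 0) = -14*(16 - √34) = -224 + 14*√34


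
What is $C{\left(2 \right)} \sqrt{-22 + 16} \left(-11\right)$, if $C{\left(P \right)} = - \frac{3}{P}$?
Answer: $\frac{33 i \sqrt{6}}{2} \approx 40.417 i$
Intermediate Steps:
$C{\left(2 \right)} \sqrt{-22 + 16} \left(-11\right) = - \frac{3}{2} \sqrt{-22 + 16} \left(-11\right) = \left(-3\right) \frac{1}{2} \sqrt{-6} \left(-11\right) = - \frac{3 i \sqrt{6}}{2} \left(-11\right) = \frac{33 i \sqrt{6}}{2}$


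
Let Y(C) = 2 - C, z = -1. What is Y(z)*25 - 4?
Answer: 71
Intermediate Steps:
Y(z)*25 - 4 = (2 - 1*(-1))*25 - 4 = (2 + 1)*25 - 4 = 3*25 - 4 = 75 - 4 = 71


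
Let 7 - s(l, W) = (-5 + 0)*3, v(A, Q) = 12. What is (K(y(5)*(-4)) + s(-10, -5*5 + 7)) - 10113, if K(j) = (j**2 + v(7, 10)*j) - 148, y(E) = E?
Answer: -10079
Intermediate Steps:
K(j) = -148 + j**2 + 12*j (K(j) = (j**2 + 12*j) - 148 = -148 + j**2 + 12*j)
s(l, W) = 22 (s(l, W) = 7 - (-5 + 0)*3 = 7 - (-5)*3 = 7 - 1*(-15) = 7 + 15 = 22)
(K(y(5)*(-4)) + s(-10, -5*5 + 7)) - 10113 = ((-148 + (5*(-4))**2 + 12*(5*(-4))) + 22) - 10113 = ((-148 + (-20)**2 + 12*(-20)) + 22) - 10113 = ((-148 + 400 - 240) + 22) - 10113 = (12 + 22) - 10113 = 34 - 10113 = -10079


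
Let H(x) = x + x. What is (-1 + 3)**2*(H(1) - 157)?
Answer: -620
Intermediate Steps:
H(x) = 2*x
(-1 + 3)**2*(H(1) - 157) = (-1 + 3)**2*(2*1 - 157) = 2**2*(2 - 157) = 4*(-155) = -620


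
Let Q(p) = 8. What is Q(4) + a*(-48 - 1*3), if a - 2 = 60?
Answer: -3154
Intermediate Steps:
a = 62 (a = 2 + 60 = 62)
Q(4) + a*(-48 - 1*3) = 8 + 62*(-48 - 1*3) = 8 + 62*(-48 - 3) = 8 + 62*(-51) = 8 - 3162 = -3154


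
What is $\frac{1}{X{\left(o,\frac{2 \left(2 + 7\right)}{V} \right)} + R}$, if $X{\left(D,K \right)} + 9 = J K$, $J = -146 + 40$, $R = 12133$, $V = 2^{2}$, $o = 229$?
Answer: $\frac{1}{11647} \approx 8.5859 \cdot 10^{-5}$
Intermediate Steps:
$V = 4$
$J = -106$
$X{\left(D,K \right)} = -9 - 106 K$
$\frac{1}{X{\left(o,\frac{2 \left(2 + 7\right)}{V} \right)} + R} = \frac{1}{\left(-9 - 106 \frac{2 \left(2 + 7\right)}{4}\right) + 12133} = \frac{1}{\left(-9 - 106 \cdot 2 \cdot 9 \cdot \frac{1}{4}\right) + 12133} = \frac{1}{\left(-9 - 106 \cdot 18 \cdot \frac{1}{4}\right) + 12133} = \frac{1}{\left(-9 - 477\right) + 12133} = \frac{1}{-486 + 12133} = \frac{1}{11647}$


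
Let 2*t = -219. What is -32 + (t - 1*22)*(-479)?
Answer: 125913/2 ≈ 62957.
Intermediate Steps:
t = -219/2 (t = (½)*(-219) = -219/2 ≈ -109.50)
-32 + (t - 1*22)*(-479) = -32 + (-219/2 - 1*22)*(-479) = -32 + (-219/2 - 22)*(-479) = -32 - 263/2*(-479) = -32 + 125977/2 = 125913/2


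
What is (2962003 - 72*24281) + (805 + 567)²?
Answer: 3096155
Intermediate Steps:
(2962003 - 72*24281) + (805 + 567)² = (2962003 - 1748232) + 1372² = 1213771 + 1882384 = 3096155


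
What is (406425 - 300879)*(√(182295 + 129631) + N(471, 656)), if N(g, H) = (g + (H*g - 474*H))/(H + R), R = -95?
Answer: -52667454/187 + 105546*√311926 ≈ 5.8666e+7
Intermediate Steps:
N(g, H) = (g - 474*H + H*g)/(-95 + H) (N(g, H) = (g + (H*g - 474*H))/(H - 95) = (g + (-474*H + H*g))/(-95 + H) = (g - 474*H + H*g)/(-95 + H))
(406425 - 300879)*(√(182295 + 129631) + N(471, 656)) = (406425 - 300879)*(√(182295 + 129631) + (471 - 474*656 + 656*471)/(-95 + 656)) = 105546*(√311926 + (471 - 310944 + 308976)/561) = 105546*(√311926 + (1/561)*(-1497)) = 105546*(√311926 - 499/187) = 105546*(-499/187 + √311926) = -52667454/187 + 105546*√311926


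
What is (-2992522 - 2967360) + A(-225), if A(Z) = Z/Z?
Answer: -5959881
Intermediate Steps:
A(Z) = 1
(-2992522 - 2967360) + A(-225) = (-2992522 - 2967360) + 1 = -5959882 + 1 = -5959881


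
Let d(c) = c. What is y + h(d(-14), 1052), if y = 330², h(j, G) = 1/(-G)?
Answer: 114562799/1052 ≈ 1.0890e+5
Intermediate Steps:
h(j, G) = -1/G
y = 108900
y + h(d(-14), 1052) = 108900 - 1/1052 = 114562799/1052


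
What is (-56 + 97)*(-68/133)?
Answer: -2788/133 ≈ -20.962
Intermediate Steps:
(-56 + 97)*(-68/133) = 41*(-68*1/133) = 41*(-68/133) = -2788/133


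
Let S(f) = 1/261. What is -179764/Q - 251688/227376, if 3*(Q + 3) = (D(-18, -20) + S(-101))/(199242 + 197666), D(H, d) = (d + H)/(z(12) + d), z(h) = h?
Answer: 2117091783947761781/35331791839770 ≈ 59920.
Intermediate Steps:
S(f) = 1/261
D(H, d) = (H + d)/(12 + d) (D(H, d) = (d + H)/(12 + d) = (H + d)/(12 + d))
Q = -3729342605/1243115856 (Q = -3 + (((-18 - 20)/(12 - 20) + 1/261)/(199242 + 197666))/3 = -3 + ((-38/(-8) + 1/261)/396908)/3 = -3 + ((-⅛*(-38) + 1/261)*(1/396908))/3 = -3 + ((19/4 + 1/261)*(1/396908))/3 = -3 + ((4963/1044)*(1/396908))/3 = -3 + (⅓)*(4963/414371952) = -3 + 4963/1243115856 = -3729342605/1243115856 ≈ -3.0000)
-179764/Q - 251688/227376 = -179764/(-3729342605/1243115856) - 251688/227376 = -179764*(-1243115856/3729342605) - 251688*1/227376 = 223467478737984/3729342605 - 10487/9474 = 2117091783947761781/35331791839770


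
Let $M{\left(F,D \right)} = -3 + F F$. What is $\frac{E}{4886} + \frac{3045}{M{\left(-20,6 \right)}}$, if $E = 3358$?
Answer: $\frac{8105498}{969871} \approx 8.3573$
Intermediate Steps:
$M{\left(F,D \right)} = -3 + F^{2}$
$\frac{E}{4886} + \frac{3045}{M{\left(-20,6 \right)}} = \frac{3358}{4886} + \frac{3045}{-3 + \left(-20\right)^{2}} = 3358 \cdot \frac{1}{4886} + \frac{3045}{-3 + 400} = \frac{1679}{2443} + \frac{3045}{397} = \frac{8105498}{969871}$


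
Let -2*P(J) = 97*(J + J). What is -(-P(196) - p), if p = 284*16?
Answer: -14468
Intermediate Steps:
P(J) = -97*J (P(J) = -97*(J + J)/2 = -97*2*J/2 = -97*J)
p = 4544
-(-P(196) - p) = -(-(-97)*196 - 1*4544) = -(-1*(-19012) - 4544) = -(19012 - 4544) = -1*14468 = -14468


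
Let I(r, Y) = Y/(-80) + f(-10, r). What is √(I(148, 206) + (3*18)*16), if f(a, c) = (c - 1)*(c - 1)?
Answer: √8988170/20 ≈ 149.90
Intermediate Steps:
f(a, c) = (-1 + c)² (f(a, c) = (-1 + c)*(-1 + c) = (-1 + c)²)
I(r, Y) = (-1 + r)² - Y/80 (I(r, Y) = Y/(-80) + (-1 + r)² = Y*(-1/80) + (-1 + r)² = -Y/80 + (-1 + r)² = (-1 + r)² - Y/80)
√(I(148, 206) + (3*18)*16) = √(((-1 + 148)² - 1/80*206) + (3*18)*16) = √((147² - 103/40) + 54*16) = √((21609 - 103/40) + 864) = √(864257/40 + 864) = √(898817/40) = √8988170/20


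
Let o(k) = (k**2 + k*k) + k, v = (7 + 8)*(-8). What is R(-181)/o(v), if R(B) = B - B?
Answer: 0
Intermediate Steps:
R(B) = 0
v = -120 (v = 15*(-8) = -120)
o(k) = k + 2*k**2 (o(k) = (k**2 + k**2) + k = 2*k**2 + k = k + 2*k**2)
R(-181)/o(v) = 0/((-120*(1 + 2*(-120)))) = 0/((-120*(1 - 240))) = 0/((-120*(-239))) = 0/28680 = 0*(1/28680) = 0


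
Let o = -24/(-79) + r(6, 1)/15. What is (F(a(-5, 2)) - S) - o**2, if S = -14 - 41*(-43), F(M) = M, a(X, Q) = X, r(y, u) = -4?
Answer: -2463012586/1404225 ≈ -1754.0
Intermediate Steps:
S = 1749 (S = -14 + 1763 = 1749)
o = 44/1185 (o = -24/(-79) - 4/15 = -24*(-1/79) - 4*1/15 = 24/79 - 4/15 = 44/1185 ≈ 0.037131)
(F(a(-5, 2)) - S) - o**2 = (-5 - 1*1749) - (44/1185)**2 = (-5 - 1749) - 1*1936/1404225 = -1754 - 1936/1404225 = -2463012586/1404225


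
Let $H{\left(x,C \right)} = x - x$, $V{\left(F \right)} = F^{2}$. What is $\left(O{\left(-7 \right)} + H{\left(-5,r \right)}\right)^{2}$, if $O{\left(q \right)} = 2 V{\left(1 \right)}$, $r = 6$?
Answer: $4$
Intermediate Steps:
$H{\left(x,C \right)} = 0$
$O{\left(q \right)} = 2$ ($O{\left(q \right)} = 2 \cdot 1^{2} = 2 \cdot 1 = 2$)
$\left(O{\left(-7 \right)} + H{\left(-5,r \right)}\right)^{2} = \left(2 + 0\right)^{2} = 2^{2} = 4$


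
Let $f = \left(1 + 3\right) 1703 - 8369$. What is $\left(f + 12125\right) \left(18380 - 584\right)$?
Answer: $188068128$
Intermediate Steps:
$f = -1557$ ($f = 4 \cdot 1703 - 8369 = 6812 - 8369 = -1557$)
$\left(f + 12125\right) \left(18380 - 584\right) = \left(-1557 + 12125\right) \left(18380 - 584\right) = 10568 \left(18380 - 584\right) = 10568 \cdot 17796 = 188068128$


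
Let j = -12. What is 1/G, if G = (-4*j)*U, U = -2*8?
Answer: -1/768 ≈ -0.0013021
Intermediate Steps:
U = -16
G = -768 (G = -4*(-12)*(-16) = 48*(-16) = -768)
1/G = 1/(-768) = -1/768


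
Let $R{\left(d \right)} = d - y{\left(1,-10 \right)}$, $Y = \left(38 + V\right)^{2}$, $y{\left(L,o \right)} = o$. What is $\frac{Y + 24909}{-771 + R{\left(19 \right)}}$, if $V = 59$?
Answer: $- \frac{17159}{371} \approx -46.251$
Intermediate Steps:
$Y = 9409$ ($Y = \left(38 + 59\right)^{2} = 97^{2} = 9409$)
$R{\left(d \right)} = 10 + d$ ($R{\left(d \right)} = d - -10 = d + 10 = 10 + d$)
$\frac{Y + 24909}{-771 + R{\left(19 \right)}} = \frac{9409 + 24909}{-771 + \left(10 + 19\right)} = \frac{34318}{-771 + 29} = \frac{34318}{-742} = 34318 \left(- \frac{1}{742}\right) = - \frac{17159}{371}$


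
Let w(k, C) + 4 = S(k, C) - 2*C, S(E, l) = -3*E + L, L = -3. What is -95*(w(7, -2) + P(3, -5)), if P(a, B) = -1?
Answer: 2375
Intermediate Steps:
S(E, l) = -3 - 3*E (S(E, l) = -3*E - 3 = -3 - 3*E)
w(k, C) = -7 - 3*k - 2*C (w(k, C) = -4 + ((-3 - 3*k) - 2*C) = -4 + (-3 - 3*k - 2*C) = -7 - 3*k - 2*C)
-95*(w(7, -2) + P(3, -5)) = -95*((-7 - 3*7 - 2*(-2)) - 1) = -95*((-7 - 21 + 4) - 1) = -95*(-24 - 1) = -95*(-25) = 2375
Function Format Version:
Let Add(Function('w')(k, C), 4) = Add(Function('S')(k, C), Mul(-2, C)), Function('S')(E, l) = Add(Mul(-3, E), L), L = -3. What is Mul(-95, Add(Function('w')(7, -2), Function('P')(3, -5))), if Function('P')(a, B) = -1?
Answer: 2375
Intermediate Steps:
Function('S')(E, l) = Add(-3, Mul(-3, E)) (Function('S')(E, l) = Add(Mul(-3, E), -3) = Add(-3, Mul(-3, E)))
Function('w')(k, C) = Add(-7, Mul(-3, k), Mul(-2, C)) (Function('w')(k, C) = Add(-4, Add(Add(-3, Mul(-3, k)), Mul(-2, C))) = Add(-4, Add(-3, Mul(-3, k), Mul(-2, C))) = Add(-7, Mul(-3, k), Mul(-2, C)))
Mul(-95, Add(Function('w')(7, -2), Function('P')(3, -5))) = Mul(-95, Add(Add(-7, Mul(-3, 7), Mul(-2, -2)), -1)) = Mul(-95, Add(Add(-7, -21, 4), -1)) = Mul(-95, Add(-24, -1)) = Mul(-95, -25) = 2375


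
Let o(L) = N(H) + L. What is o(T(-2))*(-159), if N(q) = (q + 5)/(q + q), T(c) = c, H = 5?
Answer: 159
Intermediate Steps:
N(q) = (5 + q)/(2*q) (N(q) = (5 + q)/((2*q)) = (5 + q)*(1/(2*q)) = (5 + q)/(2*q))
o(L) = 1 + L (o(L) = (½)*(5 + 5)/5 + L = (½)*(⅕)*10 + L = 1 + L)
o(T(-2))*(-159) = (1 - 2)*(-159) = -1*(-159) = 159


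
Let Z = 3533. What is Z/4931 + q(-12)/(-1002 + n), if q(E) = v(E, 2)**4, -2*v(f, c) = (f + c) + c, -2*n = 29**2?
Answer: 7526713/14028695 ≈ 0.53652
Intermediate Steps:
n = -841/2 (n = -1/2*29**2 = -1/2*841 = -841/2 ≈ -420.50)
v(f, c) = -c - f/2 (v(f, c) = -((f + c) + c)/2 = -((c + f) + c)/2 = -(f + 2*c)/2 = -c - f/2)
q(E) = (-2 - E/2)**4 (q(E) = (-1*2 - E/2)**4 = (-2 - E/2)**4)
Z/4931 + q(-12)/(-1002 + n) = 3533/4931 + ((4 - 12)**4/16)/(-1002 - 841/2) = 3533*(1/4931) + ((1/16)*(-8)**4)/(-2845/2) = 3533/4931 + ((1/16)*4096)*(-2/2845) = 3533/4931 + 256*(-2/2845) = 3533/4931 - 512/2845 = 7526713/14028695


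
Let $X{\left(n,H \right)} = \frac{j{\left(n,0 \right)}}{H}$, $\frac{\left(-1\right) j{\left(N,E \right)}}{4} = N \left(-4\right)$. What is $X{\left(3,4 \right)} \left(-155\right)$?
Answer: $-1860$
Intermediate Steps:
$j{\left(N,E \right)} = 16 N$ ($j{\left(N,E \right)} = - 4 N \left(-4\right) = - 4 \left(- 4 N\right) = 16 N$)
$X{\left(n,H \right)} = \frac{16 n}{H}$
$X{\left(3,4 \right)} \left(-155\right) = 16 \cdot 3 \cdot \frac{1}{4} \left(-155\right) = 12 \left(-155\right) = -1860$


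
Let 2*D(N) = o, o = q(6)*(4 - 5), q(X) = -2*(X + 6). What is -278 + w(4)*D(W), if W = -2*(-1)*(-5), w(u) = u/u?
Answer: -266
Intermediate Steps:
w(u) = 1
q(X) = -12 - 2*X (q(X) = -2*(6 + X) = -12 - 2*X)
W = -10 (W = 2*(-5) = -10)
o = 24 (o = (-12 - 2*6)*(4 - 5) = (-12 - 12)*(-1) = -24*(-1) = 24)
D(N) = 12 (D(N) = (1/2)*24 = 12)
-278 + w(4)*D(W) = -278 + 1*12 = -278 + 12 = -266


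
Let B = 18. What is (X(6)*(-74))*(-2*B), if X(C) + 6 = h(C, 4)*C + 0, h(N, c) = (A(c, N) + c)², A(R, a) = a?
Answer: 1582416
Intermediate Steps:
h(N, c) = (N + c)²
X(C) = -6 + C*(4 + C)² (X(C) = -6 + ((C + 4)²*C + 0) = -6 + ((4 + C)²*C + 0) = -6 + (C*(4 + C)² + 0) = -6 + C*(4 + C)²)
(X(6)*(-74))*(-2*B) = ((-6 + 6*(4 + 6)²)*(-74))*(-2*18) = ((-6 + 6*10²)*(-74))*(-36) = ((-6 + 6*100)*(-74))*(-36) = ((-6 + 600)*(-74))*(-36) = (594*(-74))*(-36) = -43956*(-36) = 1582416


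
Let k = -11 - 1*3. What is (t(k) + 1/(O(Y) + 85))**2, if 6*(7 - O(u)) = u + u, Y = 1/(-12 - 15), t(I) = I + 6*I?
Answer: 533357077969/55547209 ≈ 9601.9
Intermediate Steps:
k = -14 (k = -11 - 3 = -14)
t(I) = 7*I
Y = -1/27 (Y = 1/(-27) = -1/27 ≈ -0.037037)
O(u) = 7 - u/3 (O(u) = 7 - (u + u)/6 = 7 - u/3)
(t(k) + 1/(O(Y) + 85))**2 = (7*(-14) + 1/((7 - 1/3*(-1/27)) + 85))**2 = (-98 + 1/((7 + 1/81) + 85))**2 = (-98 + 1/(568/81 + 85))**2 = (-98 + 1/(7453/81))**2 = (-98 + 81/7453)**2 = (-730313/7453)**2 = 533357077969/55547209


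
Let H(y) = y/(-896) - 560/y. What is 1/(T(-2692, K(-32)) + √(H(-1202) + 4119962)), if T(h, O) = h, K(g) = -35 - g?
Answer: -724815616/841911623055 - 8*√4666791508017919/841911623055 ≈ -0.0015100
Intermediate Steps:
H(y) = -560/y - y/896 (H(y) = y*(-1/896) - 560/y = -y/896 - 560/y = -560/y - y/896)
1/(T(-2692, K(-32)) + √(H(-1202) + 4119962)) = 1/(-2692 + √((-560/(-1202) - 1/896*(-1202)) + 4119962)) = 1/(-2692 + √((-560*(-1/1202) + 601/448) + 4119962)) = 1/(-2692 + √((280/601 + 601/448) + 4119962)) = 1/(-2692 + √(486641/269248 + 4119962)) = 1/(-2692 + √(1109292015217/269248)) = 1/(-2692 + √4666791508017919/33656)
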